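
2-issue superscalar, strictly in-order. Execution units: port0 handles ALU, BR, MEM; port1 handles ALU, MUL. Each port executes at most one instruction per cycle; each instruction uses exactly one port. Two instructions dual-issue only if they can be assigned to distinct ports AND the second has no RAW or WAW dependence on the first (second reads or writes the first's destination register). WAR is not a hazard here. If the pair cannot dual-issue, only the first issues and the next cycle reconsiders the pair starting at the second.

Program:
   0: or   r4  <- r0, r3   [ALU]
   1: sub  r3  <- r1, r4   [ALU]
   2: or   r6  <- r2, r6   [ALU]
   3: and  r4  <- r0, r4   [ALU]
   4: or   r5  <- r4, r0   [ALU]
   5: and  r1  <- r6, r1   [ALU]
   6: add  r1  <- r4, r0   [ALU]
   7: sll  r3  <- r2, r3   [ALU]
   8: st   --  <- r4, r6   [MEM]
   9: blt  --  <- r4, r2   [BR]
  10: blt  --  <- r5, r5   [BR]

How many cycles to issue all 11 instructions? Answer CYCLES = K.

#0 head=0: or i0 RAW r4
#1 head=1: sub;or i1/i2 dual
#2 head=3: and i3 RAW r4
#3 head=4: or;and i4/i5 dual
#4 head=6: add;sll i6/i7 dual
#5 head=8: st i8 no-port MEM/BR
#6 head=9: blt i9 no-port BR/BR
#7 head=10: blt i10 tail

CYCLES = 8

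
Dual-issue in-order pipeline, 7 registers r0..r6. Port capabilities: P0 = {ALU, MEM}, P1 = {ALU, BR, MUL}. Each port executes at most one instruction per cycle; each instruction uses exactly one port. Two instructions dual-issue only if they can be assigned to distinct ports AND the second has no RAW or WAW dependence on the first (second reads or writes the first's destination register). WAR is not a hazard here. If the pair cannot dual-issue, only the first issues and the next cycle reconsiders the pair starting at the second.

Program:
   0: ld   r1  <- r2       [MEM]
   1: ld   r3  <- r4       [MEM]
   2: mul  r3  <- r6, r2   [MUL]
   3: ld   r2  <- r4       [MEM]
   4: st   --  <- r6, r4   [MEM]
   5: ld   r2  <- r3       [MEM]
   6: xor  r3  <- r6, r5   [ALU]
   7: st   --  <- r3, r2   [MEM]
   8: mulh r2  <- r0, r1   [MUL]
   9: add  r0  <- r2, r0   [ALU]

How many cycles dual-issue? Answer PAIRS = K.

PAIRS = 3

t=0 i0:ld.MEM ; no-port MEM/MEM
t=1 i1:ld.MEM ; WAW r3
t=2 i2/i3:mul.MUL ld.MEM ; 2-wide
t=3 i4:st.MEM ; no-port MEM/MEM
t=4 i5/i6:ld.MEM xor.ALU ; 2-wide
t=5 i7/i8:st.MEM mulh.MUL ; 2-wide
t=6 i9:add.ALU ; tail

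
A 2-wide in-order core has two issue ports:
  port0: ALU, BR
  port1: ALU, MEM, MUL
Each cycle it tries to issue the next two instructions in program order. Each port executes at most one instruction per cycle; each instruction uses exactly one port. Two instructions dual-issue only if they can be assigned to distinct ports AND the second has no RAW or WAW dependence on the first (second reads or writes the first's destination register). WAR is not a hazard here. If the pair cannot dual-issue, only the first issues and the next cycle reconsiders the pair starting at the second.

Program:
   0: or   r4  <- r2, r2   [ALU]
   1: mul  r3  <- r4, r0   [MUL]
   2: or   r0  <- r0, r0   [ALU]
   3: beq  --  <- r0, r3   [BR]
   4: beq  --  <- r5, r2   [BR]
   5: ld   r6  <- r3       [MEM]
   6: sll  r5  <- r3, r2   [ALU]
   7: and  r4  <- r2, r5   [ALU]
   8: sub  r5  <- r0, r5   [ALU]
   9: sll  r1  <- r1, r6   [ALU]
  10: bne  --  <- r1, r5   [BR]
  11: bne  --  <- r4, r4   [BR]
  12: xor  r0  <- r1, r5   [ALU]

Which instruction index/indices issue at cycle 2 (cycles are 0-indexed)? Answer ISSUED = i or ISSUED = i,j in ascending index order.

ISSUED = 3

c0: i0 or.ALU  RAW r4
c1: i1+i2 mul.MUL/or.ALU  dual
c2: i3 beq.BR  no-port BR/BR
c3: i4+i5 beq.BR/ld.MEM  dual
c4: i6 sll.ALU  RAW r5
c5: i7+i8 and.ALU/sub.ALU  dual
c6: i9 sll.ALU  RAW r1
c7: i10 bne.BR  no-port BR/BR
c8: i11+i12 bne.BR/xor.ALU  dual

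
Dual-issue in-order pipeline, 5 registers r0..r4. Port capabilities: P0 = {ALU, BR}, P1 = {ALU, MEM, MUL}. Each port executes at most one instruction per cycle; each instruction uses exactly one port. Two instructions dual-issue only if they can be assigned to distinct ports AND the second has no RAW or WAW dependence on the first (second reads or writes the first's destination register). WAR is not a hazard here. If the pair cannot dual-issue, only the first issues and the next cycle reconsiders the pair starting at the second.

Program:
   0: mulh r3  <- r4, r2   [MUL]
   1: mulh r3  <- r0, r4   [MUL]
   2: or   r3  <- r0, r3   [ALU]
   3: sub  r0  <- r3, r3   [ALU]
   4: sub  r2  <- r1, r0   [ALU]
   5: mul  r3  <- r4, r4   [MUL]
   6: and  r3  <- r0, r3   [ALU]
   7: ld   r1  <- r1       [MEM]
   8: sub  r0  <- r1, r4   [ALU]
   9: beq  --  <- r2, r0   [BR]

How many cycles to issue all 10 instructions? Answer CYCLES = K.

CYCLES = 8

t=0 i0:mulh ; no-port MUL/MUL
t=1 i1:mulh ; RAW+WAW r3
t=2 i2:or ; RAW r3
t=3 i3:sub ; RAW r0
t=4 i4,i5:sub mul ; dual
t=5 i6,i7:and ld ; dual
t=6 i8:sub ; RAW r0
t=7 i9:beq ; tail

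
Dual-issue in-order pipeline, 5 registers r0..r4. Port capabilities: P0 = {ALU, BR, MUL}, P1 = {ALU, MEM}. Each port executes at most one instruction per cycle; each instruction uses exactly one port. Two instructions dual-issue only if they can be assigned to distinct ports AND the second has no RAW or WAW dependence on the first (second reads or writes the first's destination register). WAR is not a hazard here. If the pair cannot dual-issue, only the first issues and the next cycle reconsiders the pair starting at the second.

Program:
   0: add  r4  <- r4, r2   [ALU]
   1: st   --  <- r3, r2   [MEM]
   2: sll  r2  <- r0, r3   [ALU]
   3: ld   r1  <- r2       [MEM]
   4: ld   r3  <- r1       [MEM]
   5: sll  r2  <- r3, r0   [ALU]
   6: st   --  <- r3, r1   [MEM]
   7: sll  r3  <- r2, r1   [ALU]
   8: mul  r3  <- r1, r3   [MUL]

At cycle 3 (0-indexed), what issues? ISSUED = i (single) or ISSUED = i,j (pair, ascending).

ISSUED = 4

c0: i0,i1 add.ALU+st.MEM  dual
c1: i2 sll.ALU  RAW r2
c2: i3 ld.MEM  no-port MEM/MEM
c3: i4 ld.MEM  RAW r3
c4: i5,i6 sll.ALU+st.MEM  dual
c5: i7 sll.ALU  RAW+WAW r3
c6: i8 mul.MUL  tail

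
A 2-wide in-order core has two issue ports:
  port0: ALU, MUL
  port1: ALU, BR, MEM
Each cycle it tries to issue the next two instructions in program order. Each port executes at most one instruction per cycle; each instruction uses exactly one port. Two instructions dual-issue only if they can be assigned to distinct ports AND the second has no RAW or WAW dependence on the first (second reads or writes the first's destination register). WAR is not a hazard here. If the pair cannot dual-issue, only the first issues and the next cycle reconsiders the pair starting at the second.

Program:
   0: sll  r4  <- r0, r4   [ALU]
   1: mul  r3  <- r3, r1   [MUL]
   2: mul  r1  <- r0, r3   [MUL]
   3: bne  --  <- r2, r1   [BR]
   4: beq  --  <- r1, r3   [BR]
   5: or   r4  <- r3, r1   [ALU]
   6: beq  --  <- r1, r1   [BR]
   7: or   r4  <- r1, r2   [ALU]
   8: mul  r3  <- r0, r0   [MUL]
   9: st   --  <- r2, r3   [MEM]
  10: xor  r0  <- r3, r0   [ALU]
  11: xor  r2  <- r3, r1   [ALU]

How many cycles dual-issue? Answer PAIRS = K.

t=0 i0,i1:sll+mul ; 2-wide
t=1 i2:mul ; RAW r1
t=2 i3:bne ; no-port BR/BR
t=3 i4,i5:beq+or ; 2-wide
t=4 i6,i7:beq+or ; 2-wide
t=5 i8:mul ; RAW r3
t=6 i9,i10:st+xor ; 2-wide
t=7 i11:xor ; tail

PAIRS = 4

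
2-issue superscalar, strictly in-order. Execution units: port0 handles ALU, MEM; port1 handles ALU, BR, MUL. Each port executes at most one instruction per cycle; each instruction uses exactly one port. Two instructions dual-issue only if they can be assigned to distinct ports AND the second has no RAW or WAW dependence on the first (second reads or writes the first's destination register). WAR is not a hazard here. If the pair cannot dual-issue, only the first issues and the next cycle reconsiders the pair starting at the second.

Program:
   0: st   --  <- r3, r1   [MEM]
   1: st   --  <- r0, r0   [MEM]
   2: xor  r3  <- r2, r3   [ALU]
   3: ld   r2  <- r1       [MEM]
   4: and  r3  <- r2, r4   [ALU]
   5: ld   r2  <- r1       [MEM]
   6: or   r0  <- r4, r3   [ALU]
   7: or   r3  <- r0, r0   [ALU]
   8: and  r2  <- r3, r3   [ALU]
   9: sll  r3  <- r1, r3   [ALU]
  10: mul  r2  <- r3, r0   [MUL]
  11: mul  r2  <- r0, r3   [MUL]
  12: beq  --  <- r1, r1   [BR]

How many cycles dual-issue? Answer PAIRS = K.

PAIRS = 3

  cy0 -> i0 (st.MEM) no-port MEM/MEM
  cy1 -> i1&i2 (st.MEM/xor.ALU) pair
  cy2 -> i3 (ld.MEM) RAW r2
  cy3 -> i4&i5 (and.ALU/ld.MEM) pair
  cy4 -> i6 (or.ALU) RAW r0
  cy5 -> i7 (or.ALU) RAW r3
  cy6 -> i8&i9 (and.ALU/sll.ALU) pair
  cy7 -> i10 (mul.MUL) no-port MUL/MUL
  cy8 -> i11 (mul.MUL) no-port MUL/BR
  cy9 -> i12 (beq.BR) tail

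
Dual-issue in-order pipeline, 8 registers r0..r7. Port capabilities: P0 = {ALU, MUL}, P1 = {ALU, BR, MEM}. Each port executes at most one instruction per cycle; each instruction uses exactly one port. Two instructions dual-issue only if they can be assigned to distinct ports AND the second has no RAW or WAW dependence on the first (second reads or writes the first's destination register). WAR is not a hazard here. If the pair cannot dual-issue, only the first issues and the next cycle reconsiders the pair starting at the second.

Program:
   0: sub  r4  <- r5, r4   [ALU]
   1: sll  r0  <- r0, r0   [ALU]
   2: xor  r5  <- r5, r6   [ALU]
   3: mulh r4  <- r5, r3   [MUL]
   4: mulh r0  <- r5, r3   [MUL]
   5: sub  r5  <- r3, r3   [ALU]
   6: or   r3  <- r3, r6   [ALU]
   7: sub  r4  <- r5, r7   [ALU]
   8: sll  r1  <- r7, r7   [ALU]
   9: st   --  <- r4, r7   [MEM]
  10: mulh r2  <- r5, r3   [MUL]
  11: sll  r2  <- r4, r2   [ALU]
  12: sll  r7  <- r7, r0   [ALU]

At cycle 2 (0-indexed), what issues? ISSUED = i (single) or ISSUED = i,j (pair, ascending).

ISSUED = 3

  cy0 -> i0+i1 (sub.ALU+sll.ALU) pair
  cy1 -> i2 (xor.ALU) RAW r5
  cy2 -> i3 (mulh.MUL) no-port MUL/MUL
  cy3 -> i4+i5 (mulh.MUL+sub.ALU) pair
  cy4 -> i6+i7 (or.ALU+sub.ALU) pair
  cy5 -> i8+i9 (sll.ALU+st.MEM) pair
  cy6 -> i10 (mulh.MUL) RAW+WAW r2
  cy7 -> i11+i12 (sll.ALU+sll.ALU) pair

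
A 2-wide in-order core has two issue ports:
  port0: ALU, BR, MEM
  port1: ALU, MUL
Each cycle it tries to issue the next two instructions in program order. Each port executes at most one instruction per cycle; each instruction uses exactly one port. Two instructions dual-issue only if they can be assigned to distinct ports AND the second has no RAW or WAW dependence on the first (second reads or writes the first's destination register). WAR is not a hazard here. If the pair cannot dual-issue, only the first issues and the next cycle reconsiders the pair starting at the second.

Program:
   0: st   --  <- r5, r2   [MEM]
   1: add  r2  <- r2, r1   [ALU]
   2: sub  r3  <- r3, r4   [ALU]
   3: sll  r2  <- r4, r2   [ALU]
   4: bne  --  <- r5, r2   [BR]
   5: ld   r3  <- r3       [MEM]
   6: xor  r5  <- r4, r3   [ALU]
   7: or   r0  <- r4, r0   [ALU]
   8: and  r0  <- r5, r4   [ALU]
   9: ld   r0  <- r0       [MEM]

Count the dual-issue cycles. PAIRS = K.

PAIRS = 3

0. st;add @i0,i1  | dual
1. sub;sll @i2,i3  | dual
2. bne @i4  | no-port BR/MEM
3. ld @i5  | RAW r3
4. xor;or @i6,i7  | dual
5. and @i8  | RAW+WAW r0
6. ld @i9  | tail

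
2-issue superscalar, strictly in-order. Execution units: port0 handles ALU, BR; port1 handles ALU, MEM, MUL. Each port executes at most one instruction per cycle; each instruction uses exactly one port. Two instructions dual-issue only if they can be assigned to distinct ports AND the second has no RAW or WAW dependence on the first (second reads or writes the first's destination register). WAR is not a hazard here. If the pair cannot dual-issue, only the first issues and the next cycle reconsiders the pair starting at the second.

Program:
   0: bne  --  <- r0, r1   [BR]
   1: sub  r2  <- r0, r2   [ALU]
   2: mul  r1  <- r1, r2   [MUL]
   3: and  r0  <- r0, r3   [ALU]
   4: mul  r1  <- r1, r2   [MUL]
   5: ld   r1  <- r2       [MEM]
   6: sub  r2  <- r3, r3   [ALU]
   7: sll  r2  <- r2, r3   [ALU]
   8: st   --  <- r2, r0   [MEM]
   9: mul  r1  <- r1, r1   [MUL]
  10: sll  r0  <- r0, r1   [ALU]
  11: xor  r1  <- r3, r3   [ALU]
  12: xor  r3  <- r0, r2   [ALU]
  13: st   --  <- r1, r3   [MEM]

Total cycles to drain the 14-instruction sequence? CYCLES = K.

0. bne.BR/sub.ALU @i0/i1  | 2-wide
1. mul.MUL/and.ALU @i2/i3  | 2-wide
2. mul.MUL @i4  | no-port MUL/MEM
3. ld.MEM/sub.ALU @i5/i6  | 2-wide
4. sll.ALU @i7  | RAW r2
5. st.MEM @i8  | no-port MEM/MUL
6. mul.MUL @i9  | RAW r1
7. sll.ALU/xor.ALU @i10/i11  | 2-wide
8. xor.ALU @i12  | RAW r3
9. st.MEM @i13  | tail

CYCLES = 10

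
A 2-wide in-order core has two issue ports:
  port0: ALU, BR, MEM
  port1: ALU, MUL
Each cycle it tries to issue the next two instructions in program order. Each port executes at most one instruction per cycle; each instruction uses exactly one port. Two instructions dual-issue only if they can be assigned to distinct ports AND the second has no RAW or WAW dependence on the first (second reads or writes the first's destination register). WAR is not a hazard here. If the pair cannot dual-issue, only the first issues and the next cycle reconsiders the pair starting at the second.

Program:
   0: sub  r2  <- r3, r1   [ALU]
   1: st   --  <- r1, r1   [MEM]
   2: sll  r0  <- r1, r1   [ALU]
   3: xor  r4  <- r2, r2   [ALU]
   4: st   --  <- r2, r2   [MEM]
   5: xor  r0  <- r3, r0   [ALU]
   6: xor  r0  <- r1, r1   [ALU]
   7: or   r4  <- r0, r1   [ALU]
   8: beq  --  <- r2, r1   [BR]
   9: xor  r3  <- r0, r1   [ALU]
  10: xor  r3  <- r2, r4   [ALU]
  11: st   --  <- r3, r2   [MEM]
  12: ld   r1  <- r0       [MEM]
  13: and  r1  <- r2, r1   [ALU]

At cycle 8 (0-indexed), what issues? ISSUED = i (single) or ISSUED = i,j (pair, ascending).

0. sub.ALU/st.MEM @i0,i1  | dual
1. sll.ALU/xor.ALU @i2,i3  | dual
2. st.MEM/xor.ALU @i4,i5  | dual
3. xor.ALU @i6  | RAW r0
4. or.ALU/beq.BR @i7,i8  | dual
5. xor.ALU @i9  | WAW r3
6. xor.ALU @i10  | RAW r3
7. st.MEM @i11  | no-port MEM/MEM
8. ld.MEM @i12  | RAW+WAW r1
9. and.ALU @i13  | tail

ISSUED = 12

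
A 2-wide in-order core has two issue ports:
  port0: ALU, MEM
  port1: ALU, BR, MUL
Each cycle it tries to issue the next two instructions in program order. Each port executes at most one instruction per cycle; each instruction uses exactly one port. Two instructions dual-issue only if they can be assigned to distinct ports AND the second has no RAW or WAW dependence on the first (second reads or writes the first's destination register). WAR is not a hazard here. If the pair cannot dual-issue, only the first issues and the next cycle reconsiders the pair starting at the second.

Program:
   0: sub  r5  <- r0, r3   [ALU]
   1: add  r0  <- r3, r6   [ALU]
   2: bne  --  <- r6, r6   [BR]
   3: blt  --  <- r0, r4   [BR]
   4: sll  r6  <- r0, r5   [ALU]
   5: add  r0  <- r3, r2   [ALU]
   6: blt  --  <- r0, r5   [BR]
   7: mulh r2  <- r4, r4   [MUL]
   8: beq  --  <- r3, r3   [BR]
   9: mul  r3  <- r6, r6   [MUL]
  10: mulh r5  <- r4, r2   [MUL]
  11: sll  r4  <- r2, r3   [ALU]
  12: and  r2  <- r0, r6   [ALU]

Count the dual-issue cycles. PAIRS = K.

c0: i0/i1 sub+add  dual
c1: i2 bne  no-port BR/BR
c2: i3/i4 blt+sll  dual
c3: i5 add  RAW r0
c4: i6 blt  no-port BR/MUL
c5: i7 mulh  no-port MUL/BR
c6: i8 beq  no-port BR/MUL
c7: i9 mul  no-port MUL/MUL
c8: i10/i11 mulh+sll  dual
c9: i12 and  tail

PAIRS = 3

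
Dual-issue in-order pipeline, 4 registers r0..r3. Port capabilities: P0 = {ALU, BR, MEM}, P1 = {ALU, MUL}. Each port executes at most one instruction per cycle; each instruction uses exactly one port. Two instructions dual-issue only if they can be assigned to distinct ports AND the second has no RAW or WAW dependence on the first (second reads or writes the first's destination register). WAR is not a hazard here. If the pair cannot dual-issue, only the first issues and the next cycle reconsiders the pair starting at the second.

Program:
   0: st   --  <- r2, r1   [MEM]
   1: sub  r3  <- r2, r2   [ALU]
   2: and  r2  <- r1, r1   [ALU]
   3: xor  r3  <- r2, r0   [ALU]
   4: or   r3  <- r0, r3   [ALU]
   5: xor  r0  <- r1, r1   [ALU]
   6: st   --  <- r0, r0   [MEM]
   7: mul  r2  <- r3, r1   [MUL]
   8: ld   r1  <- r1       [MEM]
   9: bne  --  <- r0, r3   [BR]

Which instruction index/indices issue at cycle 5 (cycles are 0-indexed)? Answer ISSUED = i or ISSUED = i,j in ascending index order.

  cy0 -> i0&i1 (st.MEM sub.ALU) dual
  cy1 -> i2 (and.ALU) RAW r2
  cy2 -> i3 (xor.ALU) RAW+WAW r3
  cy3 -> i4&i5 (or.ALU xor.ALU) dual
  cy4 -> i6&i7 (st.MEM mul.MUL) dual
  cy5 -> i8 (ld.MEM) no-port MEM/BR
  cy6 -> i9 (bne.BR) tail

ISSUED = 8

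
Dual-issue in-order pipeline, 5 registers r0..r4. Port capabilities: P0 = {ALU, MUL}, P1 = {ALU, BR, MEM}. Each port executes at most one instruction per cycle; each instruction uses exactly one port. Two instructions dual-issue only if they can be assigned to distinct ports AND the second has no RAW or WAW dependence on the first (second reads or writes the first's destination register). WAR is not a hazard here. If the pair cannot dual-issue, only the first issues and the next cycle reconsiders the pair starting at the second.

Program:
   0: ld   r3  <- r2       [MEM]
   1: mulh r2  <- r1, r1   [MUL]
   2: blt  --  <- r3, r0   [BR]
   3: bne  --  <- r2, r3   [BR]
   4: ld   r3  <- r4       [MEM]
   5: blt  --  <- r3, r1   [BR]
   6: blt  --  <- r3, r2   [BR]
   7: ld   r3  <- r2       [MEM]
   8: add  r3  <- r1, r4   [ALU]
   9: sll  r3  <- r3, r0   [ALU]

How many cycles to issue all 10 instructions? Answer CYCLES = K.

  cy0 -> i0/i1 (ld mulh) pair
  cy1 -> i2 (blt) no-port BR/BR
  cy2 -> i3 (bne) no-port BR/MEM
  cy3 -> i4 (ld) no-port MEM/BR
  cy4 -> i5 (blt) no-port BR/BR
  cy5 -> i6 (blt) no-port BR/MEM
  cy6 -> i7 (ld) WAW r3
  cy7 -> i8 (add) RAW+WAW r3
  cy8 -> i9 (sll) tail

CYCLES = 9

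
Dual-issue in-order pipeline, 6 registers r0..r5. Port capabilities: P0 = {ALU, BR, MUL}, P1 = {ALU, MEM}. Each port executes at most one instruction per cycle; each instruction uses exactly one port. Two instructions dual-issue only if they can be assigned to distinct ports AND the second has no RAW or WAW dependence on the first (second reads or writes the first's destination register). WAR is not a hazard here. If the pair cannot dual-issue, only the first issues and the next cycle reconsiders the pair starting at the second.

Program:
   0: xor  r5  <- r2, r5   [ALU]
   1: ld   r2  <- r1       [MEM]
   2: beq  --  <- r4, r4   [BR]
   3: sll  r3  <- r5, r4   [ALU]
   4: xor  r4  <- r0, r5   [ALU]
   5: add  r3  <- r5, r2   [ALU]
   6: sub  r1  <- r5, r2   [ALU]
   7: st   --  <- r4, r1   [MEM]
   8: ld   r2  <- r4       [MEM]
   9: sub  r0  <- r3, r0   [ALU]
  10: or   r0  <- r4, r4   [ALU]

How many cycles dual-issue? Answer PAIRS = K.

0. xor ld @i0+i1  | dual
1. beq sll @i2+i3  | dual
2. xor add @i4+i5  | dual
3. sub @i6  | RAW r1
4. st @i7  | no-port MEM/MEM
5. ld sub @i8+i9  | dual
6. or @i10  | tail

PAIRS = 4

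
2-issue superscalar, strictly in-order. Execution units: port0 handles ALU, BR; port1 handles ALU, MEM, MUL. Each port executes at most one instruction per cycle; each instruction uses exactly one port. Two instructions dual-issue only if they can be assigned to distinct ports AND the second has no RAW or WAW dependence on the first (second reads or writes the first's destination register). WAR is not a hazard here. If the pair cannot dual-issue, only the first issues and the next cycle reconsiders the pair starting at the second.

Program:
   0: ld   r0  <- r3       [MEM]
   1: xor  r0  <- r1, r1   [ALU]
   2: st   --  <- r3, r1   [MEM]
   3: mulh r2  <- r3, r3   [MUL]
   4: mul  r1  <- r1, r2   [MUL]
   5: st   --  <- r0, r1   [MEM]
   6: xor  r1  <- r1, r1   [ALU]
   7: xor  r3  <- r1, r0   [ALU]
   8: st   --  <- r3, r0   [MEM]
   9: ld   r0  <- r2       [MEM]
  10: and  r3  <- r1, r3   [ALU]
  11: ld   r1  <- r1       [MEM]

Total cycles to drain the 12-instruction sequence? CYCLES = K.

  cy0 -> i0 (ld.MEM) WAW r0
  cy1 -> i1+i2 (xor.ALU st.MEM) dual
  cy2 -> i3 (mulh.MUL) no-port MUL/MUL
  cy3 -> i4 (mul.MUL) no-port MUL/MEM
  cy4 -> i5+i6 (st.MEM xor.ALU) dual
  cy5 -> i7 (xor.ALU) RAW r3
  cy6 -> i8 (st.MEM) no-port MEM/MEM
  cy7 -> i9+i10 (ld.MEM and.ALU) dual
  cy8 -> i11 (ld.MEM) tail

CYCLES = 9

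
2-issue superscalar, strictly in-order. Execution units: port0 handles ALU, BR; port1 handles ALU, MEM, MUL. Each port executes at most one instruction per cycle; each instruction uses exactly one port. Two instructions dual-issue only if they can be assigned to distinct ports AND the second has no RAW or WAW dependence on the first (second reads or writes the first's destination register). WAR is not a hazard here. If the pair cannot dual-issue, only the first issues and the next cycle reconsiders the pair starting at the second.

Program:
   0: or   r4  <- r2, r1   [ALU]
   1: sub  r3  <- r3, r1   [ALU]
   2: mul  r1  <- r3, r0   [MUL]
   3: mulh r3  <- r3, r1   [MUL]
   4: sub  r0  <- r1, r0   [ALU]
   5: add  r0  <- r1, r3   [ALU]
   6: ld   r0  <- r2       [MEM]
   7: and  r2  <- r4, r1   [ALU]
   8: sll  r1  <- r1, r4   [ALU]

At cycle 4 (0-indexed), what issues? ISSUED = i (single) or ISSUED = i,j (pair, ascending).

c0: i0/i1 or.ALU sub.ALU  2-wide
c1: i2 mul.MUL  no-port MUL/MUL
c2: i3/i4 mulh.MUL sub.ALU  2-wide
c3: i5 add.ALU  WAW r0
c4: i6/i7 ld.MEM and.ALU  2-wide
c5: i8 sll.ALU  tail

ISSUED = 6,7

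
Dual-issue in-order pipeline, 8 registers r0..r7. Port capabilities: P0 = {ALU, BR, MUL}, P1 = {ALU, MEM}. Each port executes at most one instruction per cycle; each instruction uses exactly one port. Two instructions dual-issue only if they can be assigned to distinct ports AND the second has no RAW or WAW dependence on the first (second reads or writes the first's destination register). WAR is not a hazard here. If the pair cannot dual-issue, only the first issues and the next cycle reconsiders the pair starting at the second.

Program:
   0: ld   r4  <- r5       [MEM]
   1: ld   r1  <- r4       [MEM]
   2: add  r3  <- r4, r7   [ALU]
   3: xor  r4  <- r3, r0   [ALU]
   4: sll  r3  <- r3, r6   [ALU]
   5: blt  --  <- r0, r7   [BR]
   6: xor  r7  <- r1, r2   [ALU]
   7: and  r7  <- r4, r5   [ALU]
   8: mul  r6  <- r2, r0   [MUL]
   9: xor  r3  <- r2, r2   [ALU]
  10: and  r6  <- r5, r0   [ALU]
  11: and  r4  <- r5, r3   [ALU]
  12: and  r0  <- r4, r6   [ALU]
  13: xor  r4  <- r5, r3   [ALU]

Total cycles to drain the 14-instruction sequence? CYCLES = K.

c0: i0 ld  no-port MEM/MEM
c1: i1/i2 ld add  2-wide
c2: i3/i4 xor sll  2-wide
c3: i5/i6 blt xor  2-wide
c4: i7/i8 and mul  2-wide
c5: i9/i10 xor and  2-wide
c6: i11 and  RAW r4
c7: i12/i13 and xor  2-wide

CYCLES = 8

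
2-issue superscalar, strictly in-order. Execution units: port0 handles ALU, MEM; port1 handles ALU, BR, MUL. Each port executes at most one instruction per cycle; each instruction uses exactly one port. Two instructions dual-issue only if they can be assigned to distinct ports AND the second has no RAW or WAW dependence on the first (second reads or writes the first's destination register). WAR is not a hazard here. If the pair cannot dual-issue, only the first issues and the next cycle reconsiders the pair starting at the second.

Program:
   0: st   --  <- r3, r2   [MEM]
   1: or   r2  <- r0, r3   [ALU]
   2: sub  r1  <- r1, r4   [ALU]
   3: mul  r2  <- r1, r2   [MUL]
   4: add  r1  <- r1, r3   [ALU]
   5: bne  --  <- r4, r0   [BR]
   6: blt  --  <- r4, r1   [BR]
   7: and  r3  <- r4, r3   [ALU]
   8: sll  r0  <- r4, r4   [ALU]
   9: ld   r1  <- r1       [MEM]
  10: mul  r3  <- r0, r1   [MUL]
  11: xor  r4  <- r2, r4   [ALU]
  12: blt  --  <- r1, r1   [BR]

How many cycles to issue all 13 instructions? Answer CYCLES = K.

  cy0 -> i0&i1 (st.MEM+or.ALU) dual
  cy1 -> i2 (sub.ALU) RAW r1
  cy2 -> i3&i4 (mul.MUL+add.ALU) dual
  cy3 -> i5 (bne.BR) no-port BR/BR
  cy4 -> i6&i7 (blt.BR+and.ALU) dual
  cy5 -> i8&i9 (sll.ALU+ld.MEM) dual
  cy6 -> i10&i11 (mul.MUL+xor.ALU) dual
  cy7 -> i12 (blt.BR) tail

CYCLES = 8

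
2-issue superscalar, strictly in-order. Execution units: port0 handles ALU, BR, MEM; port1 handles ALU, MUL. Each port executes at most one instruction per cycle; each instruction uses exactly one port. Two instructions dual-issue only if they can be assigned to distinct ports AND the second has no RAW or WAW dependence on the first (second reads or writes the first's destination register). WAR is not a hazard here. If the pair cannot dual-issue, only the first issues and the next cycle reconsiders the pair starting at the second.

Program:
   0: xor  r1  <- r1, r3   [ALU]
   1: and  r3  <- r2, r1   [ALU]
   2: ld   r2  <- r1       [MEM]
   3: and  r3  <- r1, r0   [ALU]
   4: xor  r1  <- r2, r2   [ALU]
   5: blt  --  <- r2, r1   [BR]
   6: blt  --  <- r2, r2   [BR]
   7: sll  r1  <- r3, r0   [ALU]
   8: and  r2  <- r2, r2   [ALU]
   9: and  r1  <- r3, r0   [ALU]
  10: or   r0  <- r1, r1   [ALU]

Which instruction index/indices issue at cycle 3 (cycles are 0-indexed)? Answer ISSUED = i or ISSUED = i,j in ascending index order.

c0: i0 xor  RAW r1
c1: i1&i2 and;ld  2-wide
c2: i3&i4 and;xor  2-wide
c3: i5 blt  no-port BR/BR
c4: i6&i7 blt;sll  2-wide
c5: i8&i9 and;and  2-wide
c6: i10 or  tail

ISSUED = 5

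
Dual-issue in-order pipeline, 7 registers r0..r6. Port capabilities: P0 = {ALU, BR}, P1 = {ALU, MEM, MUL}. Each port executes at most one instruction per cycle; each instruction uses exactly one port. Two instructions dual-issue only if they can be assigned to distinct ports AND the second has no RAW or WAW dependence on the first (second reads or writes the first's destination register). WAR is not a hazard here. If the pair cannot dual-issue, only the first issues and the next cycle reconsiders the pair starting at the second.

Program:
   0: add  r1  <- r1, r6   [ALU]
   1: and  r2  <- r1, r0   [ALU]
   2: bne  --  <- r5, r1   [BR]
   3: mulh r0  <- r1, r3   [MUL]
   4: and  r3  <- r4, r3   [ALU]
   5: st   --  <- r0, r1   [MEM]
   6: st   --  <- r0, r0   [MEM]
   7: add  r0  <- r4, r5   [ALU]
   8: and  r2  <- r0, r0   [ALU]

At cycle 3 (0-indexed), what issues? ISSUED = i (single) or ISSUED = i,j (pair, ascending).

ISSUED = 5

c0: i0 add.ALU  RAW r1
c1: i1+i2 and.ALU;bne.BR  pair
c2: i3+i4 mulh.MUL;and.ALU  pair
c3: i5 st.MEM  no-port MEM/MEM
c4: i6+i7 st.MEM;add.ALU  pair
c5: i8 and.ALU  tail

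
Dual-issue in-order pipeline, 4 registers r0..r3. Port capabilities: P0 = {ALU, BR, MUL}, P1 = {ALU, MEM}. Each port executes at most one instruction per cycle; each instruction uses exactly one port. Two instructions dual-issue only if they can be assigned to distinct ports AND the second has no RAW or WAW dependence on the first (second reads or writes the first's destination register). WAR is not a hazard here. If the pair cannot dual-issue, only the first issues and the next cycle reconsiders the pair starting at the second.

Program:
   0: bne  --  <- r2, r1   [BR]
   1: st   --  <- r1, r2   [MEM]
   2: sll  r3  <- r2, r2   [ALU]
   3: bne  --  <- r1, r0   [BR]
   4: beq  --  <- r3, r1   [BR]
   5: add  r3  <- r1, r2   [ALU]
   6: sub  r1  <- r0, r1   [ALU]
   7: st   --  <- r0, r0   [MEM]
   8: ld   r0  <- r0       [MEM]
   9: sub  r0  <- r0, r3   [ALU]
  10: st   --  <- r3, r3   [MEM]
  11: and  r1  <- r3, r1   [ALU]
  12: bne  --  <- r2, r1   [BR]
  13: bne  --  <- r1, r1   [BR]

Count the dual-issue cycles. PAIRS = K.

t=0 i0+i1:bne.BR+st.MEM ; pair
t=1 i2+i3:sll.ALU+bne.BR ; pair
t=2 i4+i5:beq.BR+add.ALU ; pair
t=3 i6+i7:sub.ALU+st.MEM ; pair
t=4 i8:ld.MEM ; RAW+WAW r0
t=5 i9+i10:sub.ALU+st.MEM ; pair
t=6 i11:and.ALU ; RAW r1
t=7 i12:bne.BR ; no-port BR/BR
t=8 i13:bne.BR ; tail

PAIRS = 5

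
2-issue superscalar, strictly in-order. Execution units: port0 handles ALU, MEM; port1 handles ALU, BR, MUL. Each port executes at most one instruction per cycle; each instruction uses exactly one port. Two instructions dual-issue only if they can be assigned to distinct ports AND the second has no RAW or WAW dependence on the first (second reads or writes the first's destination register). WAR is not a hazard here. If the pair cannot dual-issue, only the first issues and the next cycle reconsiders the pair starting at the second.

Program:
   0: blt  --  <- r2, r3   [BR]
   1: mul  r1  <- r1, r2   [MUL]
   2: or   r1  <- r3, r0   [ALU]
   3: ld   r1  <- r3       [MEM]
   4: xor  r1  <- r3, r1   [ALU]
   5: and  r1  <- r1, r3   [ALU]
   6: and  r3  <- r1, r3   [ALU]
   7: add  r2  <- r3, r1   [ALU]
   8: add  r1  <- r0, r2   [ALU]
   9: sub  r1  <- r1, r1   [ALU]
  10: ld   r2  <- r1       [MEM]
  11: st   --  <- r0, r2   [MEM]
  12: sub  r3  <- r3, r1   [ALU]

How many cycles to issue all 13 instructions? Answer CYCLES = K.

0. blt.BR @i0  | no-port BR/MUL
1. mul.MUL @i1  | WAW r1
2. or.ALU @i2  | WAW r1
3. ld.MEM @i3  | RAW+WAW r1
4. xor.ALU @i4  | RAW+WAW r1
5. and.ALU @i5  | RAW r1
6. and.ALU @i6  | RAW r3
7. add.ALU @i7  | RAW r2
8. add.ALU @i8  | RAW+WAW r1
9. sub.ALU @i9  | RAW r1
10. ld.MEM @i10  | no-port MEM/MEM
11. st.MEM sub.ALU @i11/i12  | 2-wide

CYCLES = 12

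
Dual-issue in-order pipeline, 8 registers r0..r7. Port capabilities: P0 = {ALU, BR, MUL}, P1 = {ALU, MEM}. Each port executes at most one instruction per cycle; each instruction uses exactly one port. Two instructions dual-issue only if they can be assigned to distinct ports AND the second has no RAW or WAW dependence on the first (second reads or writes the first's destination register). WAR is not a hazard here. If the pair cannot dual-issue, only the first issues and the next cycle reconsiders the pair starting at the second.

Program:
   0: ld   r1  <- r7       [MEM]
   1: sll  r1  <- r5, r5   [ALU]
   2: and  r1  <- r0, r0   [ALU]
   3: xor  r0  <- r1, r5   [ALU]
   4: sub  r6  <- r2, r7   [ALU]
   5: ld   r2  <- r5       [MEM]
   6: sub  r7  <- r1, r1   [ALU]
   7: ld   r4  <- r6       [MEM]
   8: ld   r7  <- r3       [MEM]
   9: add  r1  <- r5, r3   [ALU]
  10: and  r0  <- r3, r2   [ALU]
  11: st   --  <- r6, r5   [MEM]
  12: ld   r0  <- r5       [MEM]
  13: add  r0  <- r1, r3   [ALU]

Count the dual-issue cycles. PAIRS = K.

PAIRS = 4

t=0 i0:ld ; WAW r1
t=1 i1:sll ; WAW r1
t=2 i2:and ; RAW r1
t=3 i3&i4:xor+sub ; 2-wide
t=4 i5&i6:ld+sub ; 2-wide
t=5 i7:ld ; no-port MEM/MEM
t=6 i8&i9:ld+add ; 2-wide
t=7 i10&i11:and+st ; 2-wide
t=8 i12:ld ; WAW r0
t=9 i13:add ; tail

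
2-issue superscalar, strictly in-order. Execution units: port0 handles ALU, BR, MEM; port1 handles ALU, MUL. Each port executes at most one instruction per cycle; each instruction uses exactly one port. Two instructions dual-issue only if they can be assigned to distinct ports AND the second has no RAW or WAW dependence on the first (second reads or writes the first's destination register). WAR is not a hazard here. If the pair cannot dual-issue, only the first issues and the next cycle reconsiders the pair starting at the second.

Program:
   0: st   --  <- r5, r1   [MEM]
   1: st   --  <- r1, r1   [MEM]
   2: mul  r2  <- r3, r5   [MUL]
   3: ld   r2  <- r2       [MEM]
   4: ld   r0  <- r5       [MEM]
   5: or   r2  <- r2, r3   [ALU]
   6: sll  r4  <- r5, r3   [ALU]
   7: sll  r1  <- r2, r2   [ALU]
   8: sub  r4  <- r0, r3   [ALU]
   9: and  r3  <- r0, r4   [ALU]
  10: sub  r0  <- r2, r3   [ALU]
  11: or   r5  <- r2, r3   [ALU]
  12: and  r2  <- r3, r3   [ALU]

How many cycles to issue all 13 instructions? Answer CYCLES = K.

[0] i0  st.MEM  -- no-port MEM/MEM
[1] i1+i2  st.MEM+mul.MUL  -- dual
[2] i3  ld.MEM  -- no-port MEM/MEM
[3] i4+i5  ld.MEM+or.ALU  -- dual
[4] i6+i7  sll.ALU+sll.ALU  -- dual
[5] i8  sub.ALU  -- RAW r4
[6] i9  and.ALU  -- RAW r3
[7] i10+i11  sub.ALU+or.ALU  -- dual
[8] i12  and.ALU  -- tail

CYCLES = 9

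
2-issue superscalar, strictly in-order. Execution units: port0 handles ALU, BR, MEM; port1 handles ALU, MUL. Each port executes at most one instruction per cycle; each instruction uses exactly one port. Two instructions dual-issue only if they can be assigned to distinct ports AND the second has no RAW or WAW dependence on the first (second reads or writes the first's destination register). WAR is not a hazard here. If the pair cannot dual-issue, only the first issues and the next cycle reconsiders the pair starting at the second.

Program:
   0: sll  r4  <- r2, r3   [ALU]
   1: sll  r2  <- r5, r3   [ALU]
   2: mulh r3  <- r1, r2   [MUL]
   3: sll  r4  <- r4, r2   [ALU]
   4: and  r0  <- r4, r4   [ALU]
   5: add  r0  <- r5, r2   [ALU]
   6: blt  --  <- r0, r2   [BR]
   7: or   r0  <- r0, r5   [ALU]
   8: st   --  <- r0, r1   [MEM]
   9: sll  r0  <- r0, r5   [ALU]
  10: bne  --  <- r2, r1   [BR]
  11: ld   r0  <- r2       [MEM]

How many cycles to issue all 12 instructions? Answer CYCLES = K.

CYCLES = 8

c0: i0,i1 sll.ALU/sll.ALU  2-wide
c1: i2,i3 mulh.MUL/sll.ALU  2-wide
c2: i4 and.ALU  WAW r0
c3: i5 add.ALU  RAW r0
c4: i6,i7 blt.BR/or.ALU  2-wide
c5: i8,i9 st.MEM/sll.ALU  2-wide
c6: i10 bne.BR  no-port BR/MEM
c7: i11 ld.MEM  tail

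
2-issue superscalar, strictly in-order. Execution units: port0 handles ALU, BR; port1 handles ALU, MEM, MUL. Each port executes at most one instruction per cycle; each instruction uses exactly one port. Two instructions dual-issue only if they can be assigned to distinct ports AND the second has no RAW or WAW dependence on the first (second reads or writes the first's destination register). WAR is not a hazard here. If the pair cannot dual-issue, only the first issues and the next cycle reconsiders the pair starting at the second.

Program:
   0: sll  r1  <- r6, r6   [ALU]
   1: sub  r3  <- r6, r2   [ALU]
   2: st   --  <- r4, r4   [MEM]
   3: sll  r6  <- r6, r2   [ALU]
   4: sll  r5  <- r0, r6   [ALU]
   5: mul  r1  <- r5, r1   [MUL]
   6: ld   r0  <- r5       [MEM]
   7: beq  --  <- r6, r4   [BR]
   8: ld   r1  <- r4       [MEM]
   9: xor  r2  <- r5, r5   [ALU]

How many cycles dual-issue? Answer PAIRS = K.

c0: i0&i1 sll;sub  dual
c1: i2&i3 st;sll  dual
c2: i4 sll  RAW r5
c3: i5 mul  no-port MUL/MEM
c4: i6&i7 ld;beq  dual
c5: i8&i9 ld;xor  dual

PAIRS = 4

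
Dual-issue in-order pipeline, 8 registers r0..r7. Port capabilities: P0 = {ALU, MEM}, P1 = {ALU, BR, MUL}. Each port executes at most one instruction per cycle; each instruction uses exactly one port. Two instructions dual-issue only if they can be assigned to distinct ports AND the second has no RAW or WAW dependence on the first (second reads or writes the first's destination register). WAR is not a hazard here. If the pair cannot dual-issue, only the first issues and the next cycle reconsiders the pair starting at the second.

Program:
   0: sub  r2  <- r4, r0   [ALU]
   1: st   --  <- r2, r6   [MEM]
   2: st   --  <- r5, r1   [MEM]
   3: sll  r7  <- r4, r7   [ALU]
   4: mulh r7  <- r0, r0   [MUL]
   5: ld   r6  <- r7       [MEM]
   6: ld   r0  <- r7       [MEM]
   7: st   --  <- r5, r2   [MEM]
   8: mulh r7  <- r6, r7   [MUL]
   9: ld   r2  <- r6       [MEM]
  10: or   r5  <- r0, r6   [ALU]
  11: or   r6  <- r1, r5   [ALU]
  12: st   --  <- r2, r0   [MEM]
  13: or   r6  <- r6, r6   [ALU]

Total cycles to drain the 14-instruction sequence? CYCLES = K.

CYCLES = 10

[0] i0  sub.ALU  -- RAW r2
[1] i1  st.MEM  -- no-port MEM/MEM
[2] i2,i3  st.MEM;sll.ALU  -- pair
[3] i4  mulh.MUL  -- RAW r7
[4] i5  ld.MEM  -- no-port MEM/MEM
[5] i6  ld.MEM  -- no-port MEM/MEM
[6] i7,i8  st.MEM;mulh.MUL  -- pair
[7] i9,i10  ld.MEM;or.ALU  -- pair
[8] i11,i12  or.ALU;st.MEM  -- pair
[9] i13  or.ALU  -- tail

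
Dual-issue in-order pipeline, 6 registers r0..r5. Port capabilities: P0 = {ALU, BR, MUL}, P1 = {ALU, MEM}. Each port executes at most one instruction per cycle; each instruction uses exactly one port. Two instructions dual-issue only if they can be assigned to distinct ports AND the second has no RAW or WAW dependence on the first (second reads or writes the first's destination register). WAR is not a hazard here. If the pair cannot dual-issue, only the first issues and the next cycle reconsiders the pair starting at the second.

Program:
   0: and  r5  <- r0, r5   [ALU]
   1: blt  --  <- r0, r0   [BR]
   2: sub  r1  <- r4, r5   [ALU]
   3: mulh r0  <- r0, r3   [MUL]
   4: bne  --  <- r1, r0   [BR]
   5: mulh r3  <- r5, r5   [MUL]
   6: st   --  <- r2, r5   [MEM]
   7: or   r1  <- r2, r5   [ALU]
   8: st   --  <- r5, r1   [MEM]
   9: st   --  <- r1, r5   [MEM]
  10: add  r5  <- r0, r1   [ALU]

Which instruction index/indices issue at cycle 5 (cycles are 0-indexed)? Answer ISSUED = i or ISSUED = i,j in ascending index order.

  cy0 -> i0+i1 (and.ALU;blt.BR) 2-wide
  cy1 -> i2+i3 (sub.ALU;mulh.MUL) 2-wide
  cy2 -> i4 (bne.BR) no-port BR/MUL
  cy3 -> i5+i6 (mulh.MUL;st.MEM) 2-wide
  cy4 -> i7 (or.ALU) RAW r1
  cy5 -> i8 (st.MEM) no-port MEM/MEM
  cy6 -> i9+i10 (st.MEM;add.ALU) 2-wide

ISSUED = 8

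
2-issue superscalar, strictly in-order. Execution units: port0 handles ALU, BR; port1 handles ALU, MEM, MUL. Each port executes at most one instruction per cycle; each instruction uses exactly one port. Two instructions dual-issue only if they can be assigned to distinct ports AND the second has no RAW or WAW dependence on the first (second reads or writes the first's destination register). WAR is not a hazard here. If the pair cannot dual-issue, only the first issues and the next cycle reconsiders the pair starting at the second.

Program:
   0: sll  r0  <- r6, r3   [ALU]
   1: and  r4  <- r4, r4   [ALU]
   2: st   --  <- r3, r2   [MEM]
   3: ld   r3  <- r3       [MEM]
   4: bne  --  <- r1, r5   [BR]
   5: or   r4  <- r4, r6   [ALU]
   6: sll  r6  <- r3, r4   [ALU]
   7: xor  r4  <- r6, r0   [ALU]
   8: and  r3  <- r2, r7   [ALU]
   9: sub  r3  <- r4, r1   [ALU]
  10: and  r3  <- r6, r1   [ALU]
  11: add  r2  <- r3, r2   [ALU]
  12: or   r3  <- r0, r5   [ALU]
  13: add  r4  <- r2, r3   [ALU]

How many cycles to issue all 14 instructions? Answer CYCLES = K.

t=0 i0/i1:sll.ALU/and.ALU ; 2-wide
t=1 i2:st.MEM ; no-port MEM/MEM
t=2 i3/i4:ld.MEM/bne.BR ; 2-wide
t=3 i5:or.ALU ; RAW r4
t=4 i6:sll.ALU ; RAW r6
t=5 i7/i8:xor.ALU/and.ALU ; 2-wide
t=6 i9:sub.ALU ; WAW r3
t=7 i10:and.ALU ; RAW r3
t=8 i11/i12:add.ALU/or.ALU ; 2-wide
t=9 i13:add.ALU ; tail

CYCLES = 10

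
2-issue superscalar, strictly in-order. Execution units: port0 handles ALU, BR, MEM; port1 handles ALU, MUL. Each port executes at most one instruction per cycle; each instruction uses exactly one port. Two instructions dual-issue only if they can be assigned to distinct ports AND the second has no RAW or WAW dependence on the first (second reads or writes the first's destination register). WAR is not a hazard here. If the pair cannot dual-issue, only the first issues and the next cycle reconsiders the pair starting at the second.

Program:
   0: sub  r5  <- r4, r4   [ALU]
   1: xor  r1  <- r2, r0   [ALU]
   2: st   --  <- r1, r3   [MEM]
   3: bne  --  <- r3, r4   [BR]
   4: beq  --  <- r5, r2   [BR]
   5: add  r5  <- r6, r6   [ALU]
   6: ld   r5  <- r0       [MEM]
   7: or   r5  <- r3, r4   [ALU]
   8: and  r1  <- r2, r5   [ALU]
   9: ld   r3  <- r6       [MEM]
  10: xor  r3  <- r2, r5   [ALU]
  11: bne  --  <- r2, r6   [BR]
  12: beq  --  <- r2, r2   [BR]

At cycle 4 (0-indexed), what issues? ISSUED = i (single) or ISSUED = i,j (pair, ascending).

  cy0 -> i0,i1 (sub.ALU xor.ALU) dual
  cy1 -> i2 (st.MEM) no-port MEM/BR
  cy2 -> i3 (bne.BR) no-port BR/BR
  cy3 -> i4,i5 (beq.BR add.ALU) dual
  cy4 -> i6 (ld.MEM) WAW r5
  cy5 -> i7 (or.ALU) RAW r5
  cy6 -> i8,i9 (and.ALU ld.MEM) dual
  cy7 -> i10,i11 (xor.ALU bne.BR) dual
  cy8 -> i12 (beq.BR) tail

ISSUED = 6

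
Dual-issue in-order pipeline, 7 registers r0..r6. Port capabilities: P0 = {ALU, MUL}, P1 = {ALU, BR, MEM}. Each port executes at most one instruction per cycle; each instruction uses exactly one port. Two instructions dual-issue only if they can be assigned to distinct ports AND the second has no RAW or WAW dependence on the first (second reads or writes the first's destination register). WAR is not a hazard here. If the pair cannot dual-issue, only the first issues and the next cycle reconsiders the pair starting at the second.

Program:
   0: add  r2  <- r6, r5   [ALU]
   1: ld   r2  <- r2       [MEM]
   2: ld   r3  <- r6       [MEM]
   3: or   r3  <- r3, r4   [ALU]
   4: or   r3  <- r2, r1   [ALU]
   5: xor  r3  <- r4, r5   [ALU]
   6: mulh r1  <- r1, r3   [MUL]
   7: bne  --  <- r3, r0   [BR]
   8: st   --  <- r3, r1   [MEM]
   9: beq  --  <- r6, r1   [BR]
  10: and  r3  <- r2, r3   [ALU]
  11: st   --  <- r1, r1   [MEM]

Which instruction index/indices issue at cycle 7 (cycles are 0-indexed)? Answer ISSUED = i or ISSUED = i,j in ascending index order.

  cy0 -> i0 (add.ALU) RAW+WAW r2
  cy1 -> i1 (ld.MEM) no-port MEM/MEM
  cy2 -> i2 (ld.MEM) RAW+WAW r3
  cy3 -> i3 (or.ALU) WAW r3
  cy4 -> i4 (or.ALU) WAW r3
  cy5 -> i5 (xor.ALU) RAW r3
  cy6 -> i6,i7 (mulh.MUL bne.BR) pair
  cy7 -> i8 (st.MEM) no-port MEM/BR
  cy8 -> i9,i10 (beq.BR and.ALU) pair
  cy9 -> i11 (st.MEM) tail

ISSUED = 8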